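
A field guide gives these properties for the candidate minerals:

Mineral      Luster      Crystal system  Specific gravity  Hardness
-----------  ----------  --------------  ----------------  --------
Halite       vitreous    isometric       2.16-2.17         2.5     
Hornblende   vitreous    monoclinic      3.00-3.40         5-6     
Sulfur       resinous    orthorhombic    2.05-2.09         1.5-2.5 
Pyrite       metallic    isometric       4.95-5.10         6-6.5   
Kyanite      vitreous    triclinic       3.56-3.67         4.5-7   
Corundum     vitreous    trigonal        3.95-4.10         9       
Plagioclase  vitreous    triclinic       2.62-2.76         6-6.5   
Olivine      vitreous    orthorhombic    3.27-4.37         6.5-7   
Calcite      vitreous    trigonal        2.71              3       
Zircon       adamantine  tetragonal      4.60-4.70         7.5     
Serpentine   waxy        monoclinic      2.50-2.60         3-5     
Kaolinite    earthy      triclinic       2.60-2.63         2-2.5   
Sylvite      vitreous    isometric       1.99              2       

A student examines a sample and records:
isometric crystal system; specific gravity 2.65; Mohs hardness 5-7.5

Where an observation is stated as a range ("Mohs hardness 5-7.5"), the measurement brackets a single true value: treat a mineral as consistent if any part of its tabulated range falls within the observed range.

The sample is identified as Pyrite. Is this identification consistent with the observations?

Isometric crystal system — fits Pyrite (isometric system).
Specific gravity 2.65 — Pyrite has SG 4.95-5.10; inconsistent.
Mohs hardness 5-7.5 — fits Pyrite (hardness 6-6.5).
Pyrite is excluded by the specific gravity.

Inconsistent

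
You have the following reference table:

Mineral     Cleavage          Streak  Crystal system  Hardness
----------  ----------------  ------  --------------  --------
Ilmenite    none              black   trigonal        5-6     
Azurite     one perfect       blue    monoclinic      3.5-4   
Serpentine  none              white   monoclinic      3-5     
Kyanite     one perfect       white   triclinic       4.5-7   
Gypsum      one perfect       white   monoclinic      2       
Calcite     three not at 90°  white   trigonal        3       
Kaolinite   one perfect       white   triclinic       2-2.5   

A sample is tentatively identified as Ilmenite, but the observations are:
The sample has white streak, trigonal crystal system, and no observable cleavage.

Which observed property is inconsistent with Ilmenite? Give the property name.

streak

White streak: Ilmenite has black streak — does not match.
Trigonal crystal system: Ilmenite has trigonal system — within range.
No observable cleavage: Ilmenite has cleavage none — within range.
The streak is the one property that does not fit.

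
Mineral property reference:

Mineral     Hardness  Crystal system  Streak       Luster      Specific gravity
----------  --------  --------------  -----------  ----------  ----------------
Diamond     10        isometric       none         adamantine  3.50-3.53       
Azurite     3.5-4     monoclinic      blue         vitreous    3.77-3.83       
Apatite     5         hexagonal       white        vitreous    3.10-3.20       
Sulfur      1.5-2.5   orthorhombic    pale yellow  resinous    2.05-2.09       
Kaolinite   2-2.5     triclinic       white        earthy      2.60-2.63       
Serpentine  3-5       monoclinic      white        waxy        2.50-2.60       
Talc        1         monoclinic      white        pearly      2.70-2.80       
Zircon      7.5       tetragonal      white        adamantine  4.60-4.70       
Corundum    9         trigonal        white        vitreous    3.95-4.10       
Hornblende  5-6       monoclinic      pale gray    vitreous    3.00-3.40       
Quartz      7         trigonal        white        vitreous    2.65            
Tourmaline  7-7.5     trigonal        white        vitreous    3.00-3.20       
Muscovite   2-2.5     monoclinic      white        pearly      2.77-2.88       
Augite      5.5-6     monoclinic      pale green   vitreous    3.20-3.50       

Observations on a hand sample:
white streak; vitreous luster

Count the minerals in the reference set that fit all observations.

White streak rules out Diamond, Azurite, Sulfur, Hornblende, Augite.
Vitreous luster: Apatite, Corundum, Quartz, Tourmaline remain.
The minerals that satisfy all observations are Apatite, Corundum, Quartz, Tourmaline.
That is 4 minerals.

4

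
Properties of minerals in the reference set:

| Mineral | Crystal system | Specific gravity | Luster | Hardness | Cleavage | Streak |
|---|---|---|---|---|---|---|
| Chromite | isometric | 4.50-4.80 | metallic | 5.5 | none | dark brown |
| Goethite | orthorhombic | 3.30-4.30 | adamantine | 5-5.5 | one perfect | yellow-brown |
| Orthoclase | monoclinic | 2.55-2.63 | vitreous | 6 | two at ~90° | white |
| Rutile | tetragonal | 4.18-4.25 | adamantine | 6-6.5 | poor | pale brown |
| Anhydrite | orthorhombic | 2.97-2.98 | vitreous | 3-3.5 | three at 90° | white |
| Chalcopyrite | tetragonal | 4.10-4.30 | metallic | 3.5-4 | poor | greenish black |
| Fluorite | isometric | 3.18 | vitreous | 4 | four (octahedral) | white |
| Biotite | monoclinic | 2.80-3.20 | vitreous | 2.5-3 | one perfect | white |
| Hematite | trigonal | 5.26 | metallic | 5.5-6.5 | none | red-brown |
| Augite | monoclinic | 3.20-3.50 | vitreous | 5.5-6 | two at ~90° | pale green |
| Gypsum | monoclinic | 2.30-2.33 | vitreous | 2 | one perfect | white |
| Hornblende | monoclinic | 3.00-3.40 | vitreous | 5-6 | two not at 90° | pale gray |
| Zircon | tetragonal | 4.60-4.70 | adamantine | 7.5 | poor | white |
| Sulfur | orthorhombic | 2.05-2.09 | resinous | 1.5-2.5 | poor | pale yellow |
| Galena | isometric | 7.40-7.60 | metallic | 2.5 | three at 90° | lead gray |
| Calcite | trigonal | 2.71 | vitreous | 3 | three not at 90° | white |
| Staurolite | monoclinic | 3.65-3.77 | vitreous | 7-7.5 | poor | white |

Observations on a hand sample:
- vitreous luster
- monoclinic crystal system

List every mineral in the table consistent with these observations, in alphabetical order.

Augite, Biotite, Gypsum, Hornblende, Orthoclase, Staurolite

Vitreous luster: only Orthoclase, Anhydrite, Fluorite, Biotite, Augite, Gypsum, Hornblende, Calcite, Staurolite remain.
Monoclinic crystal system eliminates Anhydrite, Fluorite, Calcite.
The minerals that satisfy all observations are Augite, Biotite, Gypsum, Hornblende, Orthoclase, Staurolite.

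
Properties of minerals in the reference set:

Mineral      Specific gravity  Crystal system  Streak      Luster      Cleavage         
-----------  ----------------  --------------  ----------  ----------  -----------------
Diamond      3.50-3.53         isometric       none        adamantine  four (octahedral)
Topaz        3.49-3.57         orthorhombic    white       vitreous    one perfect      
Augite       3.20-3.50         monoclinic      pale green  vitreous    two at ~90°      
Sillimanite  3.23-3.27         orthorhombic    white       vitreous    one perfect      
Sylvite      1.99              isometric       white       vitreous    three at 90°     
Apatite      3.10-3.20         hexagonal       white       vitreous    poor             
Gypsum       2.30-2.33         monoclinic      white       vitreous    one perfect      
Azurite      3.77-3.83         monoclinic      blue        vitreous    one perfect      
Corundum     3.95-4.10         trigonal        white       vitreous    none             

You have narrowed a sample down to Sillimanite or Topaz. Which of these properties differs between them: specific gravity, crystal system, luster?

specific gravity

Specific gravity: Sillimanite 3.23-3.27, Topaz 3.49-3.57 — different.
Crystal system: both orthorhombic — no difference.
Luster: both vitreous — no difference.
Only specific gravity differs between Sillimanite and Topaz among the listed tests.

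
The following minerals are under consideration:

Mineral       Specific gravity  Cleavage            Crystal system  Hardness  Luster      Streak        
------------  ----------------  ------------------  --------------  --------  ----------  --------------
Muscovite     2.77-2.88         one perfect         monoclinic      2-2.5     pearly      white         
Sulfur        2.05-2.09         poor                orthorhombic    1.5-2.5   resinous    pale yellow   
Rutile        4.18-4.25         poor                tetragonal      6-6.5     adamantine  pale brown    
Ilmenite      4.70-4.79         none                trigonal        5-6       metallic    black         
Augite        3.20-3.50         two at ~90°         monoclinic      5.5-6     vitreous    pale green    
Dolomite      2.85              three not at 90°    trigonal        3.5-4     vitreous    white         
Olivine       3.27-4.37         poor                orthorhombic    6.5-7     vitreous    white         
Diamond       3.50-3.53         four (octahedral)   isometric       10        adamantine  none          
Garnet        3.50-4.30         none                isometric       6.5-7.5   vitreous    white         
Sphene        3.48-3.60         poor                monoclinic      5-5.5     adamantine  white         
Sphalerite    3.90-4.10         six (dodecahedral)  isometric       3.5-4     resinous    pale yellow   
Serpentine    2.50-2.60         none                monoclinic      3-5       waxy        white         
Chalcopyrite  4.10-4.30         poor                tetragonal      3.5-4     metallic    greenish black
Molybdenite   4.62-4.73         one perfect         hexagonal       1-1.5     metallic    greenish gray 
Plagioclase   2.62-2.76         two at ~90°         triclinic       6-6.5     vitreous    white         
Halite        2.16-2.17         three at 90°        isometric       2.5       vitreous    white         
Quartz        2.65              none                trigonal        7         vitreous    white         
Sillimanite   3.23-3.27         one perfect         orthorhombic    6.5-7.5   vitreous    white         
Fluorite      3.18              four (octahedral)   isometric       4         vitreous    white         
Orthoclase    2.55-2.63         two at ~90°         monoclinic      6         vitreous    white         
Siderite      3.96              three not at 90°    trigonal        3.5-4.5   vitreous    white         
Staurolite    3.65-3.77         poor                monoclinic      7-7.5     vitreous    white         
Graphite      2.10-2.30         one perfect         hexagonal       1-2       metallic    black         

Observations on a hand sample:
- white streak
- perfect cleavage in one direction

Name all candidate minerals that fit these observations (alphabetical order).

Muscovite, Sillimanite

White streak: only Muscovite, Dolomite, Olivine, Garnet, Sphene, Serpentine, Plagioclase, Halite, Quartz, Sillimanite, Fluorite, Orthoclase, Siderite, Staurolite remain.
Perfect cleavage in one direction: only Muscovite, Sillimanite remain.
The minerals that satisfy all observations are Muscovite, Sillimanite.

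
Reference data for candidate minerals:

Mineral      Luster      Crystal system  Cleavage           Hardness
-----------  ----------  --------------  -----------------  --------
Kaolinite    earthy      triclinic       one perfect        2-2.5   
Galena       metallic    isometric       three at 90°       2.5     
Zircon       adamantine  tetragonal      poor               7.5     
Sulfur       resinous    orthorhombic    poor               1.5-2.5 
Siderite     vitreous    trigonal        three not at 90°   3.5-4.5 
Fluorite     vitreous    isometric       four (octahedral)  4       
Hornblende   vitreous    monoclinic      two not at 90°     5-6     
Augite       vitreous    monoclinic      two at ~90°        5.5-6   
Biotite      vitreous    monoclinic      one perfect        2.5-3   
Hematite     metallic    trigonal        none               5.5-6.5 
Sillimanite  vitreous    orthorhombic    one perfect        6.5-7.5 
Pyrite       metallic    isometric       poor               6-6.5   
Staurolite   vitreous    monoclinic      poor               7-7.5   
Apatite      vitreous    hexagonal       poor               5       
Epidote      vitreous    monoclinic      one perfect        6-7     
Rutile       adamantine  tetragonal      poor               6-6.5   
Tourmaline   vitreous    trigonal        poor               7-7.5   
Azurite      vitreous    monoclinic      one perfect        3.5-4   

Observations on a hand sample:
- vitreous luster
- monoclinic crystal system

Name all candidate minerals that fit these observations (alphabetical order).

Augite, Azurite, Biotite, Epidote, Hornblende, Staurolite

Vitreous luster: only Siderite, Fluorite, Hornblende, Augite, Biotite, Sillimanite, Staurolite, Apatite, Epidote, Tourmaline, Azurite remain.
Monoclinic crystal system excludes Siderite, Fluorite, Sillimanite, Apatite, Tourmaline.
Consistent with every observation: Augite, Azurite, Biotite, Epidote, Hornblende, Staurolite.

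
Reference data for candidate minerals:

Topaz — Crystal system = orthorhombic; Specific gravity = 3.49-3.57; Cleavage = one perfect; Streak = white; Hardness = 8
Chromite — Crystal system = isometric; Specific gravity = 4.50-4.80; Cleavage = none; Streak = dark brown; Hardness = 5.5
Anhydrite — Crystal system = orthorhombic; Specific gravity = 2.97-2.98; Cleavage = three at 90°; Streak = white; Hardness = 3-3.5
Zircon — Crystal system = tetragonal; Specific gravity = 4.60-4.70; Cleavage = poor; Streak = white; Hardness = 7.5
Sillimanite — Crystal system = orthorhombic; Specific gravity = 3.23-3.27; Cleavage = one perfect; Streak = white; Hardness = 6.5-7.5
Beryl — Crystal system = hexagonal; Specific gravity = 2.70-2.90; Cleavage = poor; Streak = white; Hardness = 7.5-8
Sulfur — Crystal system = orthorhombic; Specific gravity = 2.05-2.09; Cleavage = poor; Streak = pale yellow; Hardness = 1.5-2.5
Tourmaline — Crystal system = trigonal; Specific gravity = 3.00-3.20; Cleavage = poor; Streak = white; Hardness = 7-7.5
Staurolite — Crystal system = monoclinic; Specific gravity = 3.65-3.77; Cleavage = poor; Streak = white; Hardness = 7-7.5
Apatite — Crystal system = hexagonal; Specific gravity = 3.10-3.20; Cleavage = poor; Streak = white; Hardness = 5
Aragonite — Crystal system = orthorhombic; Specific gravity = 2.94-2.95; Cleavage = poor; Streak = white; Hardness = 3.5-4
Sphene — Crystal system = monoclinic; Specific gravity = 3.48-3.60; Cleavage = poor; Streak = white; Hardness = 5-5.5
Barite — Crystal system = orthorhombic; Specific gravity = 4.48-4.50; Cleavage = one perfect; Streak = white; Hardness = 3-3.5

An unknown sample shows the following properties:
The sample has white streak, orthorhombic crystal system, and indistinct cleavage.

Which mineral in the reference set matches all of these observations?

White streak excludes Chromite, Sulfur.
Orthorhombic crystal system — narrows the field to Topaz, Anhydrite, Sillimanite, Aragonite, Barite.
Indistinct cleavage — only Aragonite remains.
The only mineral consistent with every observation is Aragonite.

Aragonite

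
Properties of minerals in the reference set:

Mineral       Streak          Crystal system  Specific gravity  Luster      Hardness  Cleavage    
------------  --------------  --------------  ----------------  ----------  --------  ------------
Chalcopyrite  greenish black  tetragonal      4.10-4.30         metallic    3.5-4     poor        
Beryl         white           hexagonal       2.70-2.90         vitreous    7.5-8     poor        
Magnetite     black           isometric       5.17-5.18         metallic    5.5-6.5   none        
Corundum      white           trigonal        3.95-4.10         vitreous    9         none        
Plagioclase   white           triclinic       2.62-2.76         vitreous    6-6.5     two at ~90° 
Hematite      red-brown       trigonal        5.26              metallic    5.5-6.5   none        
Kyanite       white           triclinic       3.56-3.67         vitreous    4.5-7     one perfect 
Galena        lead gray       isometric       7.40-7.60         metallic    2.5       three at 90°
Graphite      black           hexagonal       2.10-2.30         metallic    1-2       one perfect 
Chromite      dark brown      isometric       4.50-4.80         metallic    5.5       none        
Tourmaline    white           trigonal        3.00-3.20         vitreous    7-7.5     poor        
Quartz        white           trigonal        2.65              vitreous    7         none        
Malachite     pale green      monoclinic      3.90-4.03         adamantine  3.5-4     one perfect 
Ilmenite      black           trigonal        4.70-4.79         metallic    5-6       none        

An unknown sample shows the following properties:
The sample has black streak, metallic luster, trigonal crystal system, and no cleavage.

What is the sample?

Ilmenite

Black streak — narrows the field to Magnetite, Graphite, Ilmenite.
Metallic luster — consistent with all remaining minerals.
Trigonal crystal system — only Ilmenite remains.
No cleavage — consistent with all remaining minerals.
Ilmenite is the sole remaining match.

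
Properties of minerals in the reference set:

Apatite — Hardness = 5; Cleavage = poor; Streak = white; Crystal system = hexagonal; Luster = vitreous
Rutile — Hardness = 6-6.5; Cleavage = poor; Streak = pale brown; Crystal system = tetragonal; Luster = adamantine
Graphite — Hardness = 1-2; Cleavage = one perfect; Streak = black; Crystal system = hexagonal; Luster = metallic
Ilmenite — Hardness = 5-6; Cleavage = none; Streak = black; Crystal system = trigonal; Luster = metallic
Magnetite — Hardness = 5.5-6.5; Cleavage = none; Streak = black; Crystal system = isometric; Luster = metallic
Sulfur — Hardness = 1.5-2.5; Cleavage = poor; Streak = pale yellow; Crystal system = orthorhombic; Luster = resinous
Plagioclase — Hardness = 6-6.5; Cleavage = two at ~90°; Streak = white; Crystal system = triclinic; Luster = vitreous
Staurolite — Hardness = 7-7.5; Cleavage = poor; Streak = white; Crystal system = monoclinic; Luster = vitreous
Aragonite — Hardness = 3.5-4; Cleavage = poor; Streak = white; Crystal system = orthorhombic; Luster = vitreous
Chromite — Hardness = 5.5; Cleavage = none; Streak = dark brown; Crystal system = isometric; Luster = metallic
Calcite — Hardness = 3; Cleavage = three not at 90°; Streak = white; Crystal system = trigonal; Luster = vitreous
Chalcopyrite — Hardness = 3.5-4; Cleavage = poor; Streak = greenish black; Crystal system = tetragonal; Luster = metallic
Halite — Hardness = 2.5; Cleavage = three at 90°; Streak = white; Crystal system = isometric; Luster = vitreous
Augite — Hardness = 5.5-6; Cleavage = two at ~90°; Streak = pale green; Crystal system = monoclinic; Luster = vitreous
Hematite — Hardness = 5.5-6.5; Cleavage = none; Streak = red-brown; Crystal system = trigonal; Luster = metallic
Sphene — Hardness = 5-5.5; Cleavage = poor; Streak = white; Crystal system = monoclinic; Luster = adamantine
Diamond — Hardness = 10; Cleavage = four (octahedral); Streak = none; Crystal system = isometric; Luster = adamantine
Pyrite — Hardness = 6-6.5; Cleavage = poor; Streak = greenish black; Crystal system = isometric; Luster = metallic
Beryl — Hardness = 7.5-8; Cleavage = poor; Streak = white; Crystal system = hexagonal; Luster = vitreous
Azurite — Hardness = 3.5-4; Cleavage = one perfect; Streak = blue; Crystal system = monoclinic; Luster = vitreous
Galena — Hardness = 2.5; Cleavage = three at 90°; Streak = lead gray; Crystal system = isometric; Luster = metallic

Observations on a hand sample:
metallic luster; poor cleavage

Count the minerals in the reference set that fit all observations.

2

Metallic luster: only Graphite, Ilmenite, Magnetite, Chromite, Chalcopyrite, Hematite, Pyrite, Galena remain.
Poor cleavage: leaves Chalcopyrite, Pyrite.
The minerals that satisfy all observations are Chalcopyrite, Pyrite.
That is 2 minerals.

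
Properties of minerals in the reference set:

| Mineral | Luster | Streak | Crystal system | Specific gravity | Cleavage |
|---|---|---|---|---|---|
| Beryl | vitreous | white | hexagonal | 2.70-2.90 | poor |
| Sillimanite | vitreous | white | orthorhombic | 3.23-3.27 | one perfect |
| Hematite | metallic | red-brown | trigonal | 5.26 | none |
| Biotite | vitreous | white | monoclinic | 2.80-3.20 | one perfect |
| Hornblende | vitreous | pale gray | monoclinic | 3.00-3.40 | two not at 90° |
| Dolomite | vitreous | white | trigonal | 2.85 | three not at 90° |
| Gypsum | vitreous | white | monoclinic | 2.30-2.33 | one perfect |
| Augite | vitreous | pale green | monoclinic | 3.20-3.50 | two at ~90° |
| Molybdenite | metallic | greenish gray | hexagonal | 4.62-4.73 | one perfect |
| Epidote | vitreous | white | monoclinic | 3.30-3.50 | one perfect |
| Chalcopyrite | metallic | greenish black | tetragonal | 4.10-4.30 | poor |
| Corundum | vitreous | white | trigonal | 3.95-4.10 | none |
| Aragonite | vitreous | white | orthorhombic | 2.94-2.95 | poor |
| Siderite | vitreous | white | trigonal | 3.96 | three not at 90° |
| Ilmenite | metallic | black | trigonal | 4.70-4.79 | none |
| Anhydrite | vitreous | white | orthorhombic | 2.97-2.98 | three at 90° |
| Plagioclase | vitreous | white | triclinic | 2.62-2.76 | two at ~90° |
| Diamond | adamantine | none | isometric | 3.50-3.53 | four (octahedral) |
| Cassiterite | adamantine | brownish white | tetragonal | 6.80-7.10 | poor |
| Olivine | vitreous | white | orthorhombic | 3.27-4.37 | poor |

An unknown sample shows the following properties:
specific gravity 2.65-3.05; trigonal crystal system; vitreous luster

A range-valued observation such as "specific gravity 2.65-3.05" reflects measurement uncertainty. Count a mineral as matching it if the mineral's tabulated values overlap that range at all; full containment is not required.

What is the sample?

Specific gravity 2.65-3.05: narrows the field to Beryl, Biotite, Hornblende, Dolomite, Aragonite, Anhydrite, Plagioclase.
Trigonal crystal system: narrows the field to Dolomite.
Vitreous luster: no further eliminations.
The only mineral consistent with every observation is Dolomite.

Dolomite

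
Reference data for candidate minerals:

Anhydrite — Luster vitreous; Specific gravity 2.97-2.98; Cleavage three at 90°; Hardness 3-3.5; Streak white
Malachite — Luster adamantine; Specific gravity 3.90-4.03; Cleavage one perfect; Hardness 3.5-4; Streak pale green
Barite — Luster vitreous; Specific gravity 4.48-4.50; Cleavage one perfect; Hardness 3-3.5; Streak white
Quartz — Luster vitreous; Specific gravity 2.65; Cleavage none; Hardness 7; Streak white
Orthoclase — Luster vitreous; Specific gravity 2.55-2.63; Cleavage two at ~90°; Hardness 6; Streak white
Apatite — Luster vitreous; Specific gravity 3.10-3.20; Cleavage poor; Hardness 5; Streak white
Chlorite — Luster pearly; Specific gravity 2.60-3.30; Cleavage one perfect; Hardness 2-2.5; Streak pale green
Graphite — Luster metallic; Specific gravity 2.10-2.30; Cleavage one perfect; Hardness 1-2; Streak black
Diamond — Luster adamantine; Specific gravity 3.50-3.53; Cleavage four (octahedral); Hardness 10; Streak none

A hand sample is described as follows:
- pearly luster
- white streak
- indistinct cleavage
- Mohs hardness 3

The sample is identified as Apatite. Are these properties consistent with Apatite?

No

Pearly luster — Apatite has vitreous luster; inconsistent.
White streak — consistent with Apatite (white streak).
Indistinct cleavage — consistent with Apatite (cleavage poor).
Mohs hardness 3 — Apatite has hardness 5; inconsistent.
2 of the observed properties are inconsistent with Apatite.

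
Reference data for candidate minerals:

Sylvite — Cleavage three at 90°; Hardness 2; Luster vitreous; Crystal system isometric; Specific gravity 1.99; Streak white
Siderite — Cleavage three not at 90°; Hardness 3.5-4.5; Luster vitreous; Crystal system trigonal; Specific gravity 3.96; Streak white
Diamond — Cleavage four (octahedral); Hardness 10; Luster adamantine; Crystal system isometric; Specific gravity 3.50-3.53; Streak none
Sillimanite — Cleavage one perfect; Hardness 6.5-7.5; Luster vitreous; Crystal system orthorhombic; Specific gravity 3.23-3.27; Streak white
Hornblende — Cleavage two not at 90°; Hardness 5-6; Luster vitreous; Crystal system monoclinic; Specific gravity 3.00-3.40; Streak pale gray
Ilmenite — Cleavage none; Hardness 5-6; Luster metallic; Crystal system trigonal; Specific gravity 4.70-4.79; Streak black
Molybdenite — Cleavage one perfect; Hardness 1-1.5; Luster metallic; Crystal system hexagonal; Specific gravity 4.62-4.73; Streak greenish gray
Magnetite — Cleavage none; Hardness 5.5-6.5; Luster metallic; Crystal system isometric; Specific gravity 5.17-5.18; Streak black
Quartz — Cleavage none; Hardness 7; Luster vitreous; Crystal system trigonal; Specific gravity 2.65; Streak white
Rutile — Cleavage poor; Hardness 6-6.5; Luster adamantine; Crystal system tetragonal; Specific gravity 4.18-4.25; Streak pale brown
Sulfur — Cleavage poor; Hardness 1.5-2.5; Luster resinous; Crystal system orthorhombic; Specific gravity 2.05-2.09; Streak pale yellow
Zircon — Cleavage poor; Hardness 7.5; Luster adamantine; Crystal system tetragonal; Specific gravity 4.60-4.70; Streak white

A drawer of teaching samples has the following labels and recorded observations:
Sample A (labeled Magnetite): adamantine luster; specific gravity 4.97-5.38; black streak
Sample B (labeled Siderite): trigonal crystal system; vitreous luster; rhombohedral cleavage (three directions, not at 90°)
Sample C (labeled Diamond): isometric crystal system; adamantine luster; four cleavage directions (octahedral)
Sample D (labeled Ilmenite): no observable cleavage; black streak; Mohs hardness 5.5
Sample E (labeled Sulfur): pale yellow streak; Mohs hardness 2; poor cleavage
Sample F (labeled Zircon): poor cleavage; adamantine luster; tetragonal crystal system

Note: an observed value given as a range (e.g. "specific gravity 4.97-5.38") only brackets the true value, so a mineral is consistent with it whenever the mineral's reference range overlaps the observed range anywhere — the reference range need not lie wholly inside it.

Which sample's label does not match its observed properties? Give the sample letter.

Sample A: Magnetite has metallic luster, but the record shows adamantine luster — this label is wrong.
Sample B: nothing contradicts Siderite.
Sample C: nothing contradicts Diamond.
Sample D: nothing contradicts Ilmenite.
Sample E: nothing contradicts Sulfur.
Sample F: nothing contradicts Zircon.
The mislabeled specimen is A.

A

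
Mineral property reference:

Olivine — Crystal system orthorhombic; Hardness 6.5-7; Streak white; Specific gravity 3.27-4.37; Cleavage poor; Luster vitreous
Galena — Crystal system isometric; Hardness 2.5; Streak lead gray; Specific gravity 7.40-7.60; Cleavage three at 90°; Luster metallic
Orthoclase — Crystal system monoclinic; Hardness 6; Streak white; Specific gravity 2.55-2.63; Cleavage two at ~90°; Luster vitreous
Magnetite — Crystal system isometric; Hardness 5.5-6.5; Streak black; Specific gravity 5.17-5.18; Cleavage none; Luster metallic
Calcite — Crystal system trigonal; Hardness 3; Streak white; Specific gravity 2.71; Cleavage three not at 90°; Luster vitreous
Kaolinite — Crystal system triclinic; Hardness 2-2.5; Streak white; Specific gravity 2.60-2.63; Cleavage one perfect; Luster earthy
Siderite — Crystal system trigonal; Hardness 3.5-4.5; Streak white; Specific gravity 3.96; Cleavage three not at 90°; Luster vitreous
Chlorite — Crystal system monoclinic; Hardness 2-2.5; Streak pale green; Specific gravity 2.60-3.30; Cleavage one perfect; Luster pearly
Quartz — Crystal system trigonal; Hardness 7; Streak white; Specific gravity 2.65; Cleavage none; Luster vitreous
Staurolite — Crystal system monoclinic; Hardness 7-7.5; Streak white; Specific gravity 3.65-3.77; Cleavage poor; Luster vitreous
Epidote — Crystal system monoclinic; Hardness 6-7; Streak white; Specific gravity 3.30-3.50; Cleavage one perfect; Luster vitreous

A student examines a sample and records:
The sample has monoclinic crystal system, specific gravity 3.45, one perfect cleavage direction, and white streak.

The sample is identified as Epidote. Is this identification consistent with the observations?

Yes

Monoclinic crystal system — matches Epidote (monoclinic system).
Specific gravity 3.45 — matches Epidote (SG 3.30-3.50).
One perfect cleavage direction — matches Epidote (cleavage one perfect).
White streak — matches Epidote (white streak).
Every observed property is compatible with the reference values for Epidote.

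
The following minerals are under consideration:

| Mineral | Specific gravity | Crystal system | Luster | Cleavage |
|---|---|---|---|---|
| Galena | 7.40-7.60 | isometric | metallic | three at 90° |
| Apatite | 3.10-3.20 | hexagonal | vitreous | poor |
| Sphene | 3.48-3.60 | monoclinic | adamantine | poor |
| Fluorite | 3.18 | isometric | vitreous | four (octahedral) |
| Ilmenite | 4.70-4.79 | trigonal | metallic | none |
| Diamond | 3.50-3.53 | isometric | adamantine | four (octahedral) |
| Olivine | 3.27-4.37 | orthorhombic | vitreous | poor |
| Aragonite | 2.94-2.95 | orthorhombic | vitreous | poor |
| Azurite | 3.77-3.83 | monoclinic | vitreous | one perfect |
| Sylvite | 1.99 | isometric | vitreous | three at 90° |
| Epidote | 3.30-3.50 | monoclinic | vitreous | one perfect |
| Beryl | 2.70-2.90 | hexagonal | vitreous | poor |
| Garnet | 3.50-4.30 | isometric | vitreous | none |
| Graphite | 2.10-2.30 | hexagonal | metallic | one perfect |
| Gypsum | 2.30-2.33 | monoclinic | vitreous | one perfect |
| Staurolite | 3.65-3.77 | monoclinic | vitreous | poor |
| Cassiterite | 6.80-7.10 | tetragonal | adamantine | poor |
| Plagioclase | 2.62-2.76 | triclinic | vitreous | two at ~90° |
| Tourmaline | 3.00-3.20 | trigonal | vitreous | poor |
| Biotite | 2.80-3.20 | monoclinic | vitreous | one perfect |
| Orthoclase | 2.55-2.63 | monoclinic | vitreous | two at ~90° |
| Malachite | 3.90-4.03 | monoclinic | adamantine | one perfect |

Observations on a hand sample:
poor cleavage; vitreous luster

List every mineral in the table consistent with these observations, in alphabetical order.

Apatite, Aragonite, Beryl, Olivine, Staurolite, Tourmaline

Poor cleavage — leaves Apatite, Sphene, Olivine, Aragonite, Beryl, Staurolite, Cassiterite, Tourmaline.
Vitreous luster eliminates Sphene, Cassiterite.
Consistent with every observation: Apatite, Aragonite, Beryl, Olivine, Staurolite, Tourmaline.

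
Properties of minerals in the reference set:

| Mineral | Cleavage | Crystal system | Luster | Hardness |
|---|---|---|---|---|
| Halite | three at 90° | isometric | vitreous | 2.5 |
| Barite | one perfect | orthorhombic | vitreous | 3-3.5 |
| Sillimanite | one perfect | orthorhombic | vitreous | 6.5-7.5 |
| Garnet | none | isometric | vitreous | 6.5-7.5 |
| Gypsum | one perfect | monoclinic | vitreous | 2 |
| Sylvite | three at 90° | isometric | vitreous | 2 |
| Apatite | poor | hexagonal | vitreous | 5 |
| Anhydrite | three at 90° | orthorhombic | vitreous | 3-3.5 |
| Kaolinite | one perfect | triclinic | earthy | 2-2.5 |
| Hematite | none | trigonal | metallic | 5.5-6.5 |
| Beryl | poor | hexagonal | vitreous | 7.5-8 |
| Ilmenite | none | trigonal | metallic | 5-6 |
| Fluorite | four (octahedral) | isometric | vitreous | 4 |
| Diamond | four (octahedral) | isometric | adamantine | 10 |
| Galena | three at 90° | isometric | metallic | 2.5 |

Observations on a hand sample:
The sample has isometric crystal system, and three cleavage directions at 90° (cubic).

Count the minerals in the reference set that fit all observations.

Isometric crystal system: Halite, Garnet, Sylvite, Fluorite, Diamond, Galena remain.
Three cleavage directions at 90° (cubic) rules out Garnet, Fluorite, Diamond.
The minerals that satisfy all observations are Galena, Halite, Sylvite.
That is 3 minerals.

3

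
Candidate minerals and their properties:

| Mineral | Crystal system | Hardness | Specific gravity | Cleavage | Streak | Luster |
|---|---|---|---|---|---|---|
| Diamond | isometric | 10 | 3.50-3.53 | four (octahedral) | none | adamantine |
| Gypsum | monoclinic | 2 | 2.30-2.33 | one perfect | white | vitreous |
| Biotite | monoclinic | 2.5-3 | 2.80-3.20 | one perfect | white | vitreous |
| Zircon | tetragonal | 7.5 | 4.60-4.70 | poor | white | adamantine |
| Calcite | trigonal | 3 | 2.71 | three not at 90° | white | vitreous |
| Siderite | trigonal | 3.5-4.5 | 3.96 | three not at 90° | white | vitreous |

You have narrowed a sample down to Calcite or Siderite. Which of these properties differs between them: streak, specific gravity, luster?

Streak: both white — same for both.
Specific gravity: Calcite 2.71, Siderite 3.96 — distinct.
Luster: both vitreous — same for both.
Specific gravity is the diagnostic property here.

specific gravity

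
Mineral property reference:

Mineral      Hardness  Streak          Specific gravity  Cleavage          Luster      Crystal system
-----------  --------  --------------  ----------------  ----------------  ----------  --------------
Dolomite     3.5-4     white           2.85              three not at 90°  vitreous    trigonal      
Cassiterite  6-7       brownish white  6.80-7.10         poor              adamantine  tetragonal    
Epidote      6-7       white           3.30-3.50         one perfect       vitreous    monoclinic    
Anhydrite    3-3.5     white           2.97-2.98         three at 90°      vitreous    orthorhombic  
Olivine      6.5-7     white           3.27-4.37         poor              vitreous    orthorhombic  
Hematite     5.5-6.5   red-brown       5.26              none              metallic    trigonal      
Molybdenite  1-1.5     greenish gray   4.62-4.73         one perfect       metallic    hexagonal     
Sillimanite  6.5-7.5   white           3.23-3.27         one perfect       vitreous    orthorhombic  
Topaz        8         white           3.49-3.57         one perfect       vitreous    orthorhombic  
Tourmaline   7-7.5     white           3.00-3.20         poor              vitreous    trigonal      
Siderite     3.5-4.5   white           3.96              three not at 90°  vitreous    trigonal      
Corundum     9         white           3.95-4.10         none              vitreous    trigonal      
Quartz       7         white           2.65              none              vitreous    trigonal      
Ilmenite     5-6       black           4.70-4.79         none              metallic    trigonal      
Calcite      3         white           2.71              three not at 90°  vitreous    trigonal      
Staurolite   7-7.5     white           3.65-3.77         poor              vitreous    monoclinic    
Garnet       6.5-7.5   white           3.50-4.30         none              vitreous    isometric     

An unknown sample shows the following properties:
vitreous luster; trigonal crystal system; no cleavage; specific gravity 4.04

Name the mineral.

Vitreous luster rules out Cassiterite, Hematite, Molybdenite, Ilmenite.
Trigonal crystal system — Dolomite, Tourmaline, Siderite, Corundum, Quartz, Calcite remain.
No cleavage — narrows the field to Corundum, Quartz.
Specific gravity 4.04 is inconsistent with Quartz.
Corundum is the sole remaining match.

Corundum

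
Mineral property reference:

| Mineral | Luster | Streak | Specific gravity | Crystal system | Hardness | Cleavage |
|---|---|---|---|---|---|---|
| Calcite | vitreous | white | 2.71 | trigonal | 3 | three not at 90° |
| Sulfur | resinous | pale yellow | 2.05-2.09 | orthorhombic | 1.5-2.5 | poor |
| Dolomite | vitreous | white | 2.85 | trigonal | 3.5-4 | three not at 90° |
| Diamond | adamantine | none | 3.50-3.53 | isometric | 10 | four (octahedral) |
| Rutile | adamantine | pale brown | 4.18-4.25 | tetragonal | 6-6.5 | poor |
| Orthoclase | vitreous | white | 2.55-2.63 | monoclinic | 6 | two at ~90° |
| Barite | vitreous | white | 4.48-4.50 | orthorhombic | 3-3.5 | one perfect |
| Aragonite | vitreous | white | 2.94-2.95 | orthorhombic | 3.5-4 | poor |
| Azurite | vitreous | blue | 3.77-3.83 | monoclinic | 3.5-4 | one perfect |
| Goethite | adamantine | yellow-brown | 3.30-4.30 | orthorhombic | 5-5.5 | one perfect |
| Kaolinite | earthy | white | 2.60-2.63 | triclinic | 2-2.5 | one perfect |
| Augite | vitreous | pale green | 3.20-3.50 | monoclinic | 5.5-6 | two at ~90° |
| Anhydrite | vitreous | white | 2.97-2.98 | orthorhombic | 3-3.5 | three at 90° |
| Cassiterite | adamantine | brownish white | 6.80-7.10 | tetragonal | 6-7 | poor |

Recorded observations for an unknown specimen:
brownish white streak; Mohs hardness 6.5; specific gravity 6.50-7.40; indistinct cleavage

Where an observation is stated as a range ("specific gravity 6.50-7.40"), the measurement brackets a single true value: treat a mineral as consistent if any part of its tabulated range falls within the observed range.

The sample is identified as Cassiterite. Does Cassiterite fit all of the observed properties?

Yes

Brownish white streak — is consistent with Cassiterite (brownish white streak).
Mohs hardness 6.5 — is consistent with Cassiterite (hardness 6-7).
Specific gravity 6.50-7.40 — is consistent with Cassiterite (SG 6.80-7.10).
Indistinct cleavage — is consistent with Cassiterite (cleavage poor).
Nothing contradicts Cassiterite.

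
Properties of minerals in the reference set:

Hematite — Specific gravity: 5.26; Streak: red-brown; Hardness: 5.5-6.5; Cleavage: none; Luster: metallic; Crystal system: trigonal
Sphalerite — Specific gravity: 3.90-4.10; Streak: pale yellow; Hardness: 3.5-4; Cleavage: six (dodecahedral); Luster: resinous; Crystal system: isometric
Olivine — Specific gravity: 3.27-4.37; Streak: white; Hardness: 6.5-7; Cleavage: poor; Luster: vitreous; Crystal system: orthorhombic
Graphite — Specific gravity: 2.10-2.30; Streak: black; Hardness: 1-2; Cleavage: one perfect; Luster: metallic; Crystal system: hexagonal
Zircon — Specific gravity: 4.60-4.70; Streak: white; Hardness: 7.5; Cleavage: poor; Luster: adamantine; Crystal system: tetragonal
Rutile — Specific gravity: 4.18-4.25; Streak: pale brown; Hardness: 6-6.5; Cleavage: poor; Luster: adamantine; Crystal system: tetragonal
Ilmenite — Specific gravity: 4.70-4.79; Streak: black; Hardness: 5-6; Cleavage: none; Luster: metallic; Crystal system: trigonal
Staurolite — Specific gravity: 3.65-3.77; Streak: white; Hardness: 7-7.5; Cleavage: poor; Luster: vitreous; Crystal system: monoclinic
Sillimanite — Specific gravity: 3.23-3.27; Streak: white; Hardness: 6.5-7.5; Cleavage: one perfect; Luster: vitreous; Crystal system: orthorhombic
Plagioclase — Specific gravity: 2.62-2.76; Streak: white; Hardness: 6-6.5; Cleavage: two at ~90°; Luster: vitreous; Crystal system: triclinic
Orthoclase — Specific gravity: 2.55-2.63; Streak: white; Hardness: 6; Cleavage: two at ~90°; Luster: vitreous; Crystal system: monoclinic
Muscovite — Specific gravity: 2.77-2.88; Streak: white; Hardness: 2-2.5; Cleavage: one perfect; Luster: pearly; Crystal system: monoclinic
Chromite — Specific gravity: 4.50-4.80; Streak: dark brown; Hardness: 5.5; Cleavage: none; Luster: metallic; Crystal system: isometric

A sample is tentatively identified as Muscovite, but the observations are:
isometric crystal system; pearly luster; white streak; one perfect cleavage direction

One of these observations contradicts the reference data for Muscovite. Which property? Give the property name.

Isometric crystal system: Muscovite has monoclinic system — inconsistent.
Pearly luster: Muscovite has pearly luster — within range.
White streak: Muscovite has white streak — within range.
One perfect cleavage direction: Muscovite has cleavage one perfect — within range.
Only the crystal system is inconsistent.

crystal system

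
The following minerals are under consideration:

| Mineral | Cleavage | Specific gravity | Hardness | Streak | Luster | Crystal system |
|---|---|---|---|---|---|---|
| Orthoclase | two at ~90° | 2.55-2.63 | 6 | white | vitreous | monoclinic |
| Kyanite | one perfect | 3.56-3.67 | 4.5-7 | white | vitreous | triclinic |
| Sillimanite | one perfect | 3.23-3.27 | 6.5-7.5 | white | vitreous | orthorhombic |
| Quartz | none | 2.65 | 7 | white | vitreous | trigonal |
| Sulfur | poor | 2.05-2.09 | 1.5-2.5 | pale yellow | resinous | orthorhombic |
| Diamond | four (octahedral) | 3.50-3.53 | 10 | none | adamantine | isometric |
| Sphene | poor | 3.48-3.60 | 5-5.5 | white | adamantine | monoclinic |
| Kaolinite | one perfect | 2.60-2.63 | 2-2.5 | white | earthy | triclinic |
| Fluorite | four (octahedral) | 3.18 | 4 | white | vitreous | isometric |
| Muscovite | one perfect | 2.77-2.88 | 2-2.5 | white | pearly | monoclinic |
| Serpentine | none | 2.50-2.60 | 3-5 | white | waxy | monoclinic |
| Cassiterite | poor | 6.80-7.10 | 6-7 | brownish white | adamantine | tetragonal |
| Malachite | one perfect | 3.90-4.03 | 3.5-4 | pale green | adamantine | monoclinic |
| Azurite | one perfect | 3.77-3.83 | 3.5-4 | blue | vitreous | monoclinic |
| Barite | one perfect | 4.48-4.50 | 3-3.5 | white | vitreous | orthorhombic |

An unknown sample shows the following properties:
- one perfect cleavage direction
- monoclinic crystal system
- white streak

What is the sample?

One perfect cleavage direction: only Kyanite, Sillimanite, Kaolinite, Muscovite, Malachite, Azurite, Barite remain.
Monoclinic crystal system: narrows the field to Muscovite, Malachite, Azurite.
White streak: Muscovite remains.
The only mineral consistent with every observation is Muscovite.

Muscovite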